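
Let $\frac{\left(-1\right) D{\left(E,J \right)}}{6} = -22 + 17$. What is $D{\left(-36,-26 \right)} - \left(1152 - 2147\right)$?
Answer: $1025$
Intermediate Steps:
$D{\left(E,J \right)} = 30$ ($D{\left(E,J \right)} = - 6 \left(-22 + 17\right) = \left(-6\right) \left(-5\right) = 30$)
$D{\left(-36,-26 \right)} - \left(1152 - 2147\right) = 30 - \left(1152 - 2147\right) = 30 - -995 = 30 + 995 = 1025$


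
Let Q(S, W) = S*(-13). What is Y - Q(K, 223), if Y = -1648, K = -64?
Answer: -2480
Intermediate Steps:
Q(S, W) = -13*S
Y - Q(K, 223) = -1648 - (-13)*(-64) = -1648 - 1*832 = -1648 - 832 = -2480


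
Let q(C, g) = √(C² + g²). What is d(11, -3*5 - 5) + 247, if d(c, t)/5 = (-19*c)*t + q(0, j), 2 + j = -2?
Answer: 21167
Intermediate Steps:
j = -4 (j = -2 - 2 = -4)
d(c, t) = 20 - 95*c*t (d(c, t) = 5*((-19*c)*t + √(0² + (-4)²)) = 5*(-19*c*t + √(0 + 16)) = 5*(-19*c*t + √16) = 5*(-19*c*t + 4) = 5*(4 - 19*c*t) = 20 - 95*c*t)
d(11, -3*5 - 5) + 247 = (20 - 95*11*(-3*5 - 5)) + 247 = (20 - 95*11*(-15 - 5)) + 247 = (20 - 95*11*(-20)) + 247 = (20 + 20900) + 247 = 20920 + 247 = 21167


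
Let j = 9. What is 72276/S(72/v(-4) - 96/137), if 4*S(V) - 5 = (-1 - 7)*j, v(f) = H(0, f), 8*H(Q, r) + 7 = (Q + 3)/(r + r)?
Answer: -289104/67 ≈ -4315.0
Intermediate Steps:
H(Q, r) = -7/8 + (3 + Q)/(16*r) (H(Q, r) = -7/8 + ((Q + 3)/(r + r))/8 = -7/8 + ((3 + Q)/((2*r)))/8 = -7/8 + ((3 + Q)*(1/(2*r)))/8 = -7/8 + ((3 + Q)/(2*r))/8 = -7/8 + (3 + Q)/(16*r))
v(f) = (3 - 14*f)/(16*f) (v(f) = (3 + 0 - 14*f)/(16*f) = (3 - 14*f)/(16*f))
S(V) = -67/4 (S(V) = 5/4 + ((-1 - 7)*9)/4 = 5/4 + (-8*9)/4 = 5/4 + (1/4)*(-72) = 5/4 - 18 = -67/4)
72276/S(72/v(-4) - 96/137) = 72276/(-67/4) = 72276*(-4/67) = -289104/67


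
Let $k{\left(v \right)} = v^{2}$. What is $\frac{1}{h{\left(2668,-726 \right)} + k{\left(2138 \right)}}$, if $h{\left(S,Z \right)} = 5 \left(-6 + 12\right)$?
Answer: $\frac{1}{4571074} \approx 2.1877 \cdot 10^{-7}$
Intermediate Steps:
$h{\left(S,Z \right)} = 30$ ($h{\left(S,Z \right)} = 5 \cdot 6 = 30$)
$\frac{1}{h{\left(2668,-726 \right)} + k{\left(2138 \right)}} = \frac{1}{30 + 2138^{2}} = \frac{1}{30 + 4571044} = \frac{1}{4571074}$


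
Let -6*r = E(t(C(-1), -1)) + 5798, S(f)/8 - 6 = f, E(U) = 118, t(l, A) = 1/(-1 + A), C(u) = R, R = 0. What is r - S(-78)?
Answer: -410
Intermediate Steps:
C(u) = 0
S(f) = 48 + 8*f
r = -986 (r = -(118 + 5798)/6 = -1/6*5916 = -986)
r - S(-78) = -986 - (48 + 8*(-78)) = -986 - (48 - 624) = -986 - 1*(-576) = -986 + 576 = -410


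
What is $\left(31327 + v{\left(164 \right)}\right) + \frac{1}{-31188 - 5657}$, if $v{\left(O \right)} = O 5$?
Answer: $\frac{1184456214}{36845} \approx 32147.0$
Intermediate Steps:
$v{\left(O \right)} = 5 O$
$\left(31327 + v{\left(164 \right)}\right) + \frac{1}{-31188 - 5657} = \left(31327 + 5 \cdot 164\right) + \frac{1}{-31188 - 5657} = \left(31327 + 820\right) + \frac{1}{-36845} = 32147 - \frac{1}{36845} = \frac{1184456214}{36845}$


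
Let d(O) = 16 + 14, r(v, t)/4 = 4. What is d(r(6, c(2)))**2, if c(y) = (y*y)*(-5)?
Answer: 900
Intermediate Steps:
c(y) = -5*y**2 (c(y) = y**2*(-5) = -5*y**2)
r(v, t) = 16 (r(v, t) = 4*4 = 16)
d(O) = 30
d(r(6, c(2)))**2 = 30**2 = 900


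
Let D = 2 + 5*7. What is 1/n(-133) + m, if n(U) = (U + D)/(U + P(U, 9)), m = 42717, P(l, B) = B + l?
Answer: 4101089/96 ≈ 42720.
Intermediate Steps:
D = 37 (D = 2 + 35 = 37)
n(U) = (37 + U)/(9 + 2*U) (n(U) = (U + 37)/(U + (9 + U)) = (37 + U)/(9 + 2*U))
1/n(-133) + m = 1/((37 - 133)/(9 + 2*(-133))) + 42717 = 1/(-96/(9 - 266)) + 42717 = 1/(-96/(-257)) + 42717 = 1/(-1/257*(-96)) + 42717 = 1/(96/257) + 42717 = 257/96 + 42717 = 4101089/96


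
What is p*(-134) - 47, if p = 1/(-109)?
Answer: -4989/109 ≈ -45.771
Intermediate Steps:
p = -1/109 ≈ -0.0091743
p*(-134) - 47 = -1/109*(-134) - 47 = 134/109 - 47 = -4989/109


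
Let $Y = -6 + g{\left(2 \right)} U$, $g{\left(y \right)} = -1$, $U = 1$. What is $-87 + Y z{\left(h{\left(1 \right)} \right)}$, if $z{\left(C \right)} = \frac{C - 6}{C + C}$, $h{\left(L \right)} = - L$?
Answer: $- \frac{223}{2} \approx -111.5$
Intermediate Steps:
$z{\left(C \right)} = \frac{-6 + C}{2 C}$
$Y = -7$ ($Y = -6 - 1 = -7$)
$-87 + Y z{\left(h{\left(1 \right)} \right)} = -87 - 7 \frac{-6 - 1}{2 \left(\left(-1\right) 1\right)} = -87 - 7 \frac{-6 - 1}{2 \left(-1\right)} = -87 - 7 \cdot \frac{1}{2} \left(-1\right) \left(-7\right) = -87 - \frac{49}{2} = - \frac{223}{2}$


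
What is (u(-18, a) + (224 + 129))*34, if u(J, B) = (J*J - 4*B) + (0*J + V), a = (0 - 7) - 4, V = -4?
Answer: 24378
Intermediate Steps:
a = -11 (a = -7 - 4 = -11)
u(J, B) = -4 + J² - 4*B (u(J, B) = (J*J - 4*B) + (0*J - 4) = (J² - 4*B) + (0 - 4) = (J² - 4*B) - 4 = -4 + J² - 4*B)
(u(-18, a) + (224 + 129))*34 = ((-4 + (-18)² - 4*(-11)) + (224 + 129))*34 = ((-4 + 324 + 44) + 353)*34 = (364 + 353)*34 = 717*34 = 24378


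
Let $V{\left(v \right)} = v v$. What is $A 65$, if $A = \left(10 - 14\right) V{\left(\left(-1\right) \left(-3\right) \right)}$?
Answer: $-2340$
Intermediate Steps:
$V{\left(v \right)} = v^{2}$
$A = -36$ ($A = \left(10 - 14\right) \left(\left(-1\right) \left(-3\right)\right)^{2} = - 4 \cdot 3^{2} = \left(-4\right) 9 = -36$)
$A 65 = \left(-36\right) 65 = -2340$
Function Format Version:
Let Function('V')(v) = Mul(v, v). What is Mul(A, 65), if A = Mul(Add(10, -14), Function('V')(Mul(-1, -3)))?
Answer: -2340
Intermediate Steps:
Function('V')(v) = Pow(v, 2)
A = -36 (A = Mul(Add(10, -14), Pow(Mul(-1, -3), 2)) = Mul(-4, Pow(3, 2)) = Mul(-4, 9) = -36)
Mul(A, 65) = Mul(-36, 65) = -2340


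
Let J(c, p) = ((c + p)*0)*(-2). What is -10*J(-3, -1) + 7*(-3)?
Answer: -21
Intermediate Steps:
J(c, p) = 0 (J(c, p) = 0*(-2) = 0)
-10*J(-3, -1) + 7*(-3) = -10*0 + 7*(-3) = 0 - 21 = -21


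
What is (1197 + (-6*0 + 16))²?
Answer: 1471369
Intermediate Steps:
(1197 + (-6*0 + 16))² = (1197 + (0 + 16))² = (1197 + 16)² = 1213² = 1471369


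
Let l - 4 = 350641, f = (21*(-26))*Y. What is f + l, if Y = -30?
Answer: 367025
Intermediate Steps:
f = 16380 (f = (21*(-26))*(-30) = -546*(-30) = 16380)
l = 350645 (l = 4 + 350641 = 350645)
f + l = 16380 + 350645 = 367025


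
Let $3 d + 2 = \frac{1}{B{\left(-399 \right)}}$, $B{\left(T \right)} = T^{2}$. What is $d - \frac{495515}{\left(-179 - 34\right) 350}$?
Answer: $\frac{2027834819}{339098130} \approx 5.9801$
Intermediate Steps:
$d = - \frac{318401}{477603}$ ($d = - \frac{2}{3} + \frac{1}{3 \left(-399\right)^{2}} = - \frac{2}{3} + \frac{1}{3 \cdot 159201} = - \frac{2}{3} + \frac{1}{3} \cdot \frac{1}{159201} = - \frac{2}{3} + \frac{1}{477603} = - \frac{318401}{477603} \approx -0.66666$)
$d - \frac{495515}{\left(-179 - 34\right) 350} = - \frac{318401}{477603} - \frac{495515}{\left(-179 - 34\right) 350} = - \frac{318401}{477603} - \frac{495515}{\left(-213\right) 350} = - \frac{318401}{477603} - \frac{495515}{-74550} = - \frac{318401}{477603} - 495515 \left(- \frac{1}{74550}\right) = - \frac{318401}{477603} - - \frac{99103}{14910} = - \frac{318401}{477603} + \frac{99103}{14910} = \frac{2027834819}{339098130}$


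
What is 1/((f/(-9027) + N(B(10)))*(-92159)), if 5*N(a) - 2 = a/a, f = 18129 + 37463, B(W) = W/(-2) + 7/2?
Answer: 45135/23120757761 ≈ 1.9521e-6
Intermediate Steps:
B(W) = 7/2 - W/2 (B(W) = W*(-½) + 7*(½) = -W/2 + 7/2 = 7/2 - W/2)
f = 55592
N(a) = ⅗ (N(a) = ⅖ + (a/a)/5 = ⅖ + (⅕)*1 = ⅖ + ⅕ = ⅗)
1/((f/(-9027) + N(B(10)))*(-92159)) = 1/((55592/(-9027) + ⅗)*(-92159)) = -1/92159/(55592*(-1/9027) + ⅗) = -1/92159/(-55592/9027 + ⅗) = -1/92159/(-250879/45135) = -45135/250879*(-1/92159) = 45135/23120757761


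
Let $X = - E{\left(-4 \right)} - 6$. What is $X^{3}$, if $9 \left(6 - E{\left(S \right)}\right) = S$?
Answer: $- \frac{1404928}{729} \approx -1927.2$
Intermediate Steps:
$E{\left(S \right)} = 6 - \frac{S}{9}$
$X = - \frac{112}{9}$ ($X = - (6 - - \frac{4}{9}) - 6 = - (6 + \frac{4}{9}) - 6 = \left(-1\right) \frac{58}{9} - 6 = - \frac{58}{9} - 6 = - \frac{112}{9} \approx -12.444$)
$X^{3} = \left(- \frac{112}{9}\right)^{3} = - \frac{1404928}{729}$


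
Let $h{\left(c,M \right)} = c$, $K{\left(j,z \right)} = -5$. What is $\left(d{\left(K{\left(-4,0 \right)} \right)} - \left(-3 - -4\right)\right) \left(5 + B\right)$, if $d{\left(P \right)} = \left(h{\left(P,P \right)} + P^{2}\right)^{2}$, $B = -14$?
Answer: $-3591$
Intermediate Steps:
$d{\left(P \right)} = \left(P + P^{2}\right)^{2}$
$\left(d{\left(K{\left(-4,0 \right)} \right)} - \left(-3 - -4\right)\right) \left(5 + B\right) = \left(\left(-5\right)^{2} \left(1 - 5\right)^{2} - \left(-3 - -4\right)\right) \left(5 - 14\right) = \left(25 \left(-4\right)^{2} - \left(-3 + 4\right)\right) \left(-9\right) = \left(25 \cdot 16 - 1\right) \left(-9\right) = \left(400 - 1\right) \left(-9\right) = 399 \left(-9\right) = -3591$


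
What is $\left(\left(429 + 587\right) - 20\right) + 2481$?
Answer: $3477$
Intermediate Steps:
$\left(\left(429 + 587\right) - 20\right) + 2481 = \left(1016 - 20\right) + 2481 = 996 + 2481 = 3477$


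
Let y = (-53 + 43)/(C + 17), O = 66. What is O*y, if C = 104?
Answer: -60/11 ≈ -5.4545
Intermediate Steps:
y = -10/121 (y = (-53 + 43)/(104 + 17) = -10/121 ≈ -0.082645)
O*y = 66*(-10/121) = -60/11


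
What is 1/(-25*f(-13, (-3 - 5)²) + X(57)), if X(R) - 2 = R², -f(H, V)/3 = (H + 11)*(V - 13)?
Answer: -1/4399 ≈ -0.00022732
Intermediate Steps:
f(H, V) = -3*(-13 + V)*(11 + H) (f(H, V) = -3*(H + 11)*(V - 13) = -3*(11 + H)*(-13 + V) = -3*(-13 + V)*(11 + H))
X(R) = 2 + R²
1/(-25*f(-13, (-3 - 5)²) + X(57)) = 1/(-25*(429 - 33*(-3 - 5)² + 39*(-13) - 3*(-13)*(-3 - 5)²) + (2 + 57²)) = 1/(-25*(429 - 33*(-8)² - 507 - 3*(-13)*(-8)²) + (2 + 3249)) = 1/(-25*(429 - 33*64 - 507 - 3*(-13)*64) + 3251) = 1/(-25*(429 - 2112 - 507 + 2496) + 3251) = 1/(-25*306 + 3251) = 1/(-7650 + 3251) = 1/(-4399) = -1/4399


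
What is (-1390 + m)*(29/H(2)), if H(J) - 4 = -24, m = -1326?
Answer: 19691/5 ≈ 3938.2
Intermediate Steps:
H(J) = -20 (H(J) = 4 - 24 = -20)
(-1390 + m)*(29/H(2)) = (-1390 - 1326)*(29/(-20)) = -78764*(-1)/20 = -2716*(-29/20) = 19691/5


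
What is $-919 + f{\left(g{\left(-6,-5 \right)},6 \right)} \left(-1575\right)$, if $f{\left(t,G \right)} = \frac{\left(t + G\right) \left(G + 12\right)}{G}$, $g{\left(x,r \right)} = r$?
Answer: $-5644$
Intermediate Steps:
$f{\left(t,G \right)} = \frac{\left(12 + G\right) \left(G + t\right)}{G}$ ($f{\left(t,G \right)} = \frac{\left(G + t\right) \left(12 + G\right)}{G} = \frac{\left(12 + G\right) \left(G + t\right)}{G}$)
$-919 + f{\left(g{\left(-6,-5 \right)},6 \right)} \left(-1575\right) = -919 + \left(12 + 6 - 5 + 12 \left(-5\right) \frac{1}{6}\right) \left(-1575\right) = -919 + \left(12 + 6 - 5 - 10\right) \left(-1575\right) = -919 + 3 \left(-1575\right) = -919 - 4725 = -5644$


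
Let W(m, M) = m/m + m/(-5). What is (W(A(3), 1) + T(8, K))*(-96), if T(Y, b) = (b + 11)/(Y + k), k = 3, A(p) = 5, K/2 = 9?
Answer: -2784/11 ≈ -253.09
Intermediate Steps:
K = 18 (K = 2*9 = 18)
W(m, M) = 1 - m/5 (W(m, M) = 1 + m*(-1/5) = 1 - m/5)
T(Y, b) = (11 + b)/(3 + Y) (T(Y, b) = (b + 11)/(Y + 3) = (11 + b)/(3 + Y))
(W(A(3), 1) + T(8, K))*(-96) = ((1 - 1/5*5) + (11 + 18)/(3 + 8))*(-96) = ((1 - 1) + 29/11)*(-96) = (0 + (1/11)*29)*(-96) = (0 + 29/11)*(-96) = (29/11)*(-96) = -2784/11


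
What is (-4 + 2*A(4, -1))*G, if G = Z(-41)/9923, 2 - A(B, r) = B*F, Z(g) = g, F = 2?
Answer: 656/9923 ≈ 0.066109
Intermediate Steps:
A(B, r) = 2 - 2*B (A(B, r) = 2 - B*2 = 2 - 2*B)
G = -41/9923 ≈ -0.0041318
(-4 + 2*A(4, -1))*G = (-4 + 2*(2 - 2*4))*(-41/9923) = (-4 + 2*(2 - 8))*(-41/9923) = (-4 + 2*(-6))*(-41/9923) = (-4 - 12)*(-41/9923) = -16*(-41/9923) = 656/9923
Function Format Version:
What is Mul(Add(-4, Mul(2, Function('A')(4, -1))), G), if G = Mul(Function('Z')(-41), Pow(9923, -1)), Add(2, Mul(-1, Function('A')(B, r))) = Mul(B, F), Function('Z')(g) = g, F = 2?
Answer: Rational(656, 9923) ≈ 0.066109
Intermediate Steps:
Function('A')(B, r) = Add(2, Mul(-2, B)) (Function('A')(B, r) = Add(2, Mul(-1, Mul(B, 2))) = Add(2, Mul(-1, Mul(2, B))) = Add(2, Mul(-2, B)))
G = Rational(-41, 9923) (G = Mul(-41, Pow(9923, -1)) = Mul(-41, Rational(1, 9923)) = Rational(-41, 9923) ≈ -0.0041318)
Mul(Add(-4, Mul(2, Function('A')(4, -1))), G) = Mul(Add(-4, Mul(2, Add(2, Mul(-2, 4)))), Rational(-41, 9923)) = Mul(Add(-4, Mul(2, Add(2, -8))), Rational(-41, 9923)) = Mul(Add(-4, Mul(2, -6)), Rational(-41, 9923)) = Mul(Add(-4, -12), Rational(-41, 9923)) = Mul(-16, Rational(-41, 9923)) = Rational(656, 9923)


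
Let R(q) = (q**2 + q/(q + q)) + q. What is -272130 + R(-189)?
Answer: -473195/2 ≈ -2.3660e+5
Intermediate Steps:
R(q) = 1/2 + q + q**2 (R(q) = (q**2 + q/((2*q))) + q = (q**2 + (1/(2*q))*q) + q = (q**2 + 1/2) + q = (1/2 + q**2) + q = 1/2 + q + q**2)
-272130 + R(-189) = -272130 + (1/2 - 189 + (-189)**2) = -272130 + (1/2 - 189 + 35721) = -272130 + 71065/2 = -473195/2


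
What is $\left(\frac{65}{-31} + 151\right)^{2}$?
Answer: $\frac{21307456}{961} \approx 22172.0$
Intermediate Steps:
$\left(\frac{65}{-31} + 151\right)^{2} = \left(65 \left(- \frac{1}{31}\right) + 151\right)^{2} = \left(- \frac{65}{31} + 151\right)^{2} = \left(\frac{4616}{31}\right)^{2} = \frac{21307456}{961}$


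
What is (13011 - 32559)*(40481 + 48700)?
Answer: -1743310188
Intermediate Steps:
(13011 - 32559)*(40481 + 48700) = -19548*89181 = -1743310188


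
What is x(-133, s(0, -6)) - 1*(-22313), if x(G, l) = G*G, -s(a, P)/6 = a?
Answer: 40002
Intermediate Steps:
s(a, P) = -6*a
x(G, l) = G**2
x(-133, s(0, -6)) - 1*(-22313) = (-133)**2 - 1*(-22313) = 17689 + 22313 = 40002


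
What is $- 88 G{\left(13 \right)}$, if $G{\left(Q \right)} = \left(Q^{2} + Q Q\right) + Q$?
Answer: $-30888$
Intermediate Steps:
$G{\left(Q \right)} = Q + 2 Q^{2}$ ($G{\left(Q \right)} = \left(Q^{2} + Q^{2}\right) + Q = 2 Q^{2} + Q = Q + 2 Q^{2}$)
$- 88 G{\left(13 \right)} = - 88 \cdot 13 \left(1 + 2 \cdot 13\right) = - 88 \cdot 13 \left(1 + 26\right) = - 88 \cdot 13 \cdot 27 = \left(-88\right) 351 = -30888$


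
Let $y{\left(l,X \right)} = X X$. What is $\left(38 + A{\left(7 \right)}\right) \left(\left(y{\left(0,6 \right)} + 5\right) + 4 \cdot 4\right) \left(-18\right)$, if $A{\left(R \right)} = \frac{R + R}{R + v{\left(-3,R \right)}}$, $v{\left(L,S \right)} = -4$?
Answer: $-43776$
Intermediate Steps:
$y{\left(l,X \right)} = X^{2}$
$A{\left(R \right)} = \frac{2 R}{-4 + R}$ ($A{\left(R \right)} = \frac{R + R}{R - 4} = \frac{2 R}{-4 + R}$)
$\left(38 + A{\left(7 \right)}\right) \left(\left(y{\left(0,6 \right)} + 5\right) + 4 \cdot 4\right) \left(-18\right) = \left(38 + 2 \cdot 7 \frac{1}{-4 + 7}\right) \left(\left(6^{2} + 5\right) + 4 \cdot 4\right) \left(-18\right) = \left(38 + 2 \cdot 7 \cdot \frac{1}{3}\right) \left(\left(36 + 5\right) + 16\right) \left(-18\right) = \left(38 + 2 \cdot 7 \cdot \frac{1}{3}\right) \left(41 + 16\right) \left(-18\right) = \left(38 + \frac{14}{3}\right) 57 \left(-18\right) = \frac{128}{3} \left(-1026\right) = -43776$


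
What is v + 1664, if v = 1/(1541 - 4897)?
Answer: 5584383/3356 ≈ 1664.0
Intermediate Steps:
v = -1/3356 (v = 1/(-3356) = -1/3356 ≈ -0.00029797)
v + 1664 = -1/3356 + 1664 = 5584383/3356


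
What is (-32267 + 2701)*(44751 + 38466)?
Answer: -2460393822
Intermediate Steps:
(-32267 + 2701)*(44751 + 38466) = -29566*83217 = -2460393822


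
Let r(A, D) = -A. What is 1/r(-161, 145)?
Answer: 1/161 ≈ 0.0062112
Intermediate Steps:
1/r(-161, 145) = 1/(-1*(-161)) = 1/161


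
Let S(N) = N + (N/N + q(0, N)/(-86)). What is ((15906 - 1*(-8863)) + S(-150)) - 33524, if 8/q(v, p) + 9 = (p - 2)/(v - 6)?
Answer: -18760740/2107 ≈ -8904.0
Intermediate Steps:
q(v, p) = 8/(-9 + (-2 + p)/(-6 + v)) (q(v, p) = 8/(-9 + (p - 2)/(v - 6)) = 8/(-9 + (-2 + p)/(-6 + v)))
S(N) = 1 + N + 24/(43*(52 + N)) (S(N) = N + (N/N + (8*(-6 + 0)/(52 + N - 9*0))/(-86)) = N + (1 + (8*(-6)/(52 + N + 0))*(-1/86)) = N + (1 + (8*(-6)/(52 + N))*(-1/86)) = N + (1 - 48/(52 + N)*(-1/86)) = N + (1 + 24/(43*(52 + N))) = 1 + N + 24/(43*(52 + N)))
((15906 - 1*(-8863)) + S(-150)) - 33524 = ((15906 - 1*(-8863)) + (24/43 + (1 - 150)*(52 - 150))/(52 - 150)) - 33524 = ((15906 + 8863) + (24/43 - 149*(-98))/(-98)) - 33524 = (24769 - (24/43 + 14602)/98) - 33524 = (24769 - 1/98*627910/43) - 33524 = (24769 - 313955/2107) - 33524 = 51874328/2107 - 33524 = -18760740/2107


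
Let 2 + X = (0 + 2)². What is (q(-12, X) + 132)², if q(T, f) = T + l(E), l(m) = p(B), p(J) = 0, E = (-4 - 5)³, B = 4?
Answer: 14400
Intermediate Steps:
E = -729 (E = (-9)³ = -729)
l(m) = 0
X = 2 (X = -2 + (0 + 2)² = -2 + 2² = -2 + 4 = 2)
q(T, f) = T (q(T, f) = T + 0 = T)
(q(-12, X) + 132)² = (-12 + 132)² = 120² = 14400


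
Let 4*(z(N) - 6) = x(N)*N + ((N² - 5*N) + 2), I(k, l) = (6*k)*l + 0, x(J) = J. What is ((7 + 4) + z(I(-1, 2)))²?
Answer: 43681/4 ≈ 10920.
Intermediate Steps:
I(k, l) = 6*k*l (I(k, l) = 6*k*l + 0 = 6*k*l)
z(N) = 13/2 + N²/2 - 5*N/4 (z(N) = 6 + (N*N + ((N² - 5*N) + 2))/4 = 6 + (N² + (2 + N² - 5*N))/4 = 6 + (2 - 5*N + 2*N²)/4 = 6 + (½ + N²/2 - 5*N/4) = 13/2 + N²/2 - 5*N/4)
((7 + 4) + z(I(-1, 2)))² = ((7 + 4) + (13/2 + (6*(-1)*2)²/2 - 15*(-1)*2/2))² = (11 + (13/2 + (½)*(-12)² - 5/4*(-12)))² = (11 + (13/2 + (½)*144 + 15))² = (11 + (13/2 + 72 + 15))² = (11 + 187/2)² = (209/2)² = 43681/4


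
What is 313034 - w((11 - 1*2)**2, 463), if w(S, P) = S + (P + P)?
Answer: 312027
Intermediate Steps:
w(S, P) = S + 2*P
313034 - w((11 - 1*2)**2, 463) = 313034 - ((11 - 1*2)**2 + 2*463) = 313034 - ((11 - 2)**2 + 926) = 313034 - (9**2 + 926) = 313034 - (81 + 926) = 313034 - 1*1007 = 313034 - 1007 = 312027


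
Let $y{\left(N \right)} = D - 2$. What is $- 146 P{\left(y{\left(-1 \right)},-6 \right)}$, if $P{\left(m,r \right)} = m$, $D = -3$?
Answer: $730$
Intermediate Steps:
$y{\left(N \right)} = -5$ ($y{\left(N \right)} = -3 - 2 = -5$)
$- 146 P{\left(y{\left(-1 \right)},-6 \right)} = \left(-146\right) \left(-5\right) = 730$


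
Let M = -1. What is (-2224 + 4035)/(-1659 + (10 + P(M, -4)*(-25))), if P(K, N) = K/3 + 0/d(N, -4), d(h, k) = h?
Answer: -5433/4922 ≈ -1.1038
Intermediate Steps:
P(K, N) = K/3 (P(K, N) = K/3 + 0/N = K*(⅓) + 0 = K/3 + 0 = K/3)
(-2224 + 4035)/(-1659 + (10 + P(M, -4)*(-25))) = (-2224 + 4035)/(-1659 + (10 + ((⅓)*(-1))*(-25))) = 1811/(-1659 + (10 - ⅓*(-25))) = 1811/(-1659 + (10 + 25/3)) = 1811/(-1659 + 55/3) = 1811/(-4922/3) = 1811*(-3/4922) = -5433/4922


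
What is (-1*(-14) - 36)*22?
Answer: -484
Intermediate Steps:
(-1*(-14) - 36)*22 = (14 - 36)*22 = -22*22 = -484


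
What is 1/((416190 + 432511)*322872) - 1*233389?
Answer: -63953671376402807/274021789272 ≈ -2.3339e+5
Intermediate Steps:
1/((416190 + 432511)*322872) - 1*233389 = (1/322872)/848701 - 233389 = (1/848701)*(1/322872) - 233389 = 1/274021789272 - 233389 = -63953671376402807/274021789272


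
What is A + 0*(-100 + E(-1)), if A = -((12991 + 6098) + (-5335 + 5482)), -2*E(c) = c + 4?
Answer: -19236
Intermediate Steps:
E(c) = -2 - c/2 (E(c) = -(c + 4)/2 = -(4 + c)/2 = -2 - c/2)
A = -19236 (A = -(19089 + 147) = -1*19236 = -19236)
A + 0*(-100 + E(-1)) = -19236 + 0*(-100 + (-2 - ½*(-1))) = -19236 + 0*(-100 + (-2 + ½)) = -19236 + 0*(-100 - 3/2) = -19236 + 0*(-203/2) = -19236 + 0 = -19236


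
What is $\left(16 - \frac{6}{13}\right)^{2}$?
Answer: $\frac{40804}{169} \approx 241.44$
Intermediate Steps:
$\left(16 - \frac{6}{13}\right)^{2} = \left(\frac{202}{13}\right)^{2} = \frac{40804}{169}$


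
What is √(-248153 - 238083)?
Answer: 2*I*√121559 ≈ 697.31*I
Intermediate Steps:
√(-248153 - 238083) = √(-486236) = 2*I*√121559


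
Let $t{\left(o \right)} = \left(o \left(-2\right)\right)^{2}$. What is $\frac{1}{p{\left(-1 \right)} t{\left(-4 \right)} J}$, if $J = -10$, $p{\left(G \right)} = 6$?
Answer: $- \frac{1}{3840} \approx -0.00026042$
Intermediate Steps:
$t{\left(o \right)} = 4 o^{2}$ ($t{\left(o \right)} = \left(- 2 o\right)^{2} = 4 o^{2}$)
$\frac{1}{p{\left(-1 \right)} t{\left(-4 \right)} J} = \frac{1}{6 \cdot 4 \left(-4\right)^{2} \left(-10\right)} = \frac{1}{6 \cdot 4 \cdot 16 \left(-10\right)} = \frac{1}{6 \cdot 64 \left(-10\right)} = \frac{1}{384 \left(-10\right)} = \frac{1}{-3840} = - \frac{1}{3840}$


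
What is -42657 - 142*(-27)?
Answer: -38823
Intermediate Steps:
-42657 - 142*(-27) = -42657 + 3834 = -38823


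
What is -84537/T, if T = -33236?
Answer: 84537/33236 ≈ 2.5435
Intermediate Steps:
-84537/T = -84537/(-33236) = -84537*(-1/33236) = 84537/33236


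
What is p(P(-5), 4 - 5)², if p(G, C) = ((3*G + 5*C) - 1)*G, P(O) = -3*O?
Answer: 342225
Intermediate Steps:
p(G, C) = G*(-1 + 3*G + 5*C) (p(G, C) = (-1 + 3*G + 5*C)*G = G*(-1 + 3*G + 5*C))
p(P(-5), 4 - 5)² = ((-3*(-5))*(-1 + 3*(-3*(-5)) + 5*(4 - 5)))² = (15*(-1 + 3*15 + 5*(-1)))² = (15*(-1 + 45 - 5))² = (15*39)² = 585² = 342225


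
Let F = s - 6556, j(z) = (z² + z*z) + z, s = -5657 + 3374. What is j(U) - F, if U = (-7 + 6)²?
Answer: 8842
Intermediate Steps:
s = -2283
U = 1 (U = (-1)² = 1)
j(z) = z + 2*z² (j(z) = (z² + z²) + z = 2*z² + z = z + 2*z²)
F = -8839 (F = -2283 - 6556 = -8839)
j(U) - F = 1*(1 + 2*1) - 1*(-8839) = 1*(1 + 2) + 8839 = 1*3 + 8839 = 3 + 8839 = 8842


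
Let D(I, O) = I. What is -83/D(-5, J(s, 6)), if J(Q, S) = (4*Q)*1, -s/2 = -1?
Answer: 83/5 ≈ 16.600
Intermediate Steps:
s = 2 (s = -2*(-1) = 2)
J(Q, S) = 4*Q
-83/D(-5, J(s, 6)) = -83/(-5) = -83*(-1/5) = 83/5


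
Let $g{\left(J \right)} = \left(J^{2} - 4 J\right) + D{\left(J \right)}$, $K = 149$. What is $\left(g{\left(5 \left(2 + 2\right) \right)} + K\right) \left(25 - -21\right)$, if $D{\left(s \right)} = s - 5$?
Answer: $22264$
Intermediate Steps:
$D{\left(s \right)} = -5 + s$ ($D{\left(s \right)} = s - 5 = -5 + s$)
$g{\left(J \right)} = -5 + J^{2} - 3 J$ ($g{\left(J \right)} = \left(J^{2} - 4 J\right) + \left(-5 + J\right) = -5 + J^{2} - 3 J$)
$\left(g{\left(5 \left(2 + 2\right) \right)} + K\right) \left(25 - -21\right) = \left(\left(-5 + \left(5 \left(2 + 2\right)\right)^{2} - 3 \cdot 5 \left(2 + 2\right)\right) + 149\right) \left(25 - -21\right) = \left(\left(-5 + \left(5 \cdot 4\right)^{2} - 3 \cdot 5 \cdot 4\right) + 149\right) \left(25 + 21\right) = \left(\left(-5 + 20^{2} - 60\right) + 149\right) 46 = \left(\left(-5 + 400 - 60\right) + 149\right) 46 = \left(335 + 149\right) 46 = 484 \cdot 46 = 22264$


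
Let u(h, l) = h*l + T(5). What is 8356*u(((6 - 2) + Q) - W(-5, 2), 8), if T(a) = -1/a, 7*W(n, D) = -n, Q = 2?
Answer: 12308388/35 ≈ 3.5167e+5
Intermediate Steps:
W(n, D) = -n/7 (W(n, D) = (-n)/7 = -n/7)
u(h, l) = -1/5 + h*l (u(h, l) = h*l - 1/5 = -1/5 + h*l)
8356*u(((6 - 2) + Q) - W(-5, 2), 8) = 8356*(-1/5 + (((6 - 2) + 2) - (-1)*(-5)/7)*8) = 8356*(-1/5 + ((4 + 2) - 1*5/7)*8) = 8356*(-1/5 + (6 - 5/7)*8) = 8356*(-1/5 + (37/7)*8) = 8356*(-1/5 + 296/7) = 8356*(1473/35) = 12308388/35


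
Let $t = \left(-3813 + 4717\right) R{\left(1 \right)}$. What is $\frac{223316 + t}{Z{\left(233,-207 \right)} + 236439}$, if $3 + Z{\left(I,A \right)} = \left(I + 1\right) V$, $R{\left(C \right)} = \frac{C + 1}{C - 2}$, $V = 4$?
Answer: $\frac{18459}{19781} \approx 0.93317$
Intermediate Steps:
$R{\left(C \right)} = \frac{1 + C}{-2 + C}$
$Z{\left(I,A \right)} = 1 + 4 I$ ($Z{\left(I,A \right)} = -3 + \left(I + 1\right) 4 = -3 + \left(1 + I\right) 4 = -3 + \left(4 + 4 I\right) = 1 + 4 I$)
$t = -1808$ ($t = \left(-3813 + 4717\right) \frac{1 + 1}{-2 + 1} = 904 \frac{1}{-1} \cdot 2 = 904 \left(\left(-1\right) 2\right) = 904 \left(-2\right) = -1808$)
$\frac{223316 + t}{Z{\left(233,-207 \right)} + 236439} = \frac{223316 - 1808}{\left(1 + 4 \cdot 233\right) + 236439} = \frac{221508}{\left(1 + 932\right) + 236439} = \frac{221508}{933 + 236439} = \frac{221508}{237372} = 221508 \cdot \frac{1}{237372} = \frac{18459}{19781}$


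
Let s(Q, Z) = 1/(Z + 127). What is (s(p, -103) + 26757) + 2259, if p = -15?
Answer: 696385/24 ≈ 29016.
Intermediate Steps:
s(Q, Z) = 1/(127 + Z)
(s(p, -103) + 26757) + 2259 = (1/(127 - 103) + 26757) + 2259 = (1/24 + 26757) + 2259 = 642169/24 + 2259 = 696385/24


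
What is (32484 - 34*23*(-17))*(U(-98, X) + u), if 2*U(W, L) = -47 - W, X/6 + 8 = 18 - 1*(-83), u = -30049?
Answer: -1374415783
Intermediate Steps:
X = 558 (X = -48 + 6*(18 - 1*(-83)) = -48 + 6*(18 + 83) = -48 + 6*101 = -48 + 606 = 558)
U(W, L) = -47/2 - W/2 (U(W, L) = (-47 - W)/2 = -47/2 - W/2)
(32484 - 34*23*(-17))*(U(-98, X) + u) = (32484 - 34*23*(-17))*((-47/2 - ½*(-98)) - 30049) = (32484 - 782*(-17))*((-47/2 + 49) - 30049) = (32484 + 13294)*(51/2 - 30049) = 45778*(-60047/2) = -1374415783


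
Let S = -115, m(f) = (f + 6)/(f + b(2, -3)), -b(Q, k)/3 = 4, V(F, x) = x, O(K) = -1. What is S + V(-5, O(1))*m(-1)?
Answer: -1490/13 ≈ -114.62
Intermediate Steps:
b(Q, k) = -12 (b(Q, k) = -3*4 = -12)
m(f) = (6 + f)/(-12 + f) (m(f) = (f + 6)/(f - 12) = (6 + f)/(-12 + f))
S + V(-5, O(1))*m(-1) = -115 - (6 - 1)/(-12 - 1) = -115 - 5/(-13) = -115 - (-1)*5/13 = -115 - 1*(-5/13) = -115 + 5/13 = -1490/13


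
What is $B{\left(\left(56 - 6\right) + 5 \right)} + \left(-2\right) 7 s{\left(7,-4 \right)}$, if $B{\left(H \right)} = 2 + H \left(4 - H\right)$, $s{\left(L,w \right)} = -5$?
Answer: $-2733$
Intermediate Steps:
$B{\left(\left(56 - 6\right) + 5 \right)} + \left(-2\right) 7 s{\left(7,-4 \right)} = \left(2 - \left(\left(56 - 6\right) + 5\right)^{2} + 4 \left(\left(56 - 6\right) + 5\right)\right) + \left(-2\right) 7 \left(-5\right) = \left(2 - \left(50 + 5\right)^{2} + 4 \left(50 + 5\right)\right) - -70 = \left(2 - 55^{2} + 4 \cdot 55\right) + 70 = \left(2 - 3025 + 220\right) + 70 = -2803 + 70 = -2733$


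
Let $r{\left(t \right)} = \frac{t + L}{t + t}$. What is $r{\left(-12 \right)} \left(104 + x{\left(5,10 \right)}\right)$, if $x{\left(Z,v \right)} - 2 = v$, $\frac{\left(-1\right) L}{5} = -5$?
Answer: $- \frac{377}{6} \approx -62.833$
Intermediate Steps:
$L = 25$ ($L = \left(-5\right) \left(-5\right) = 25$)
$x{\left(Z,v \right)} = 2 + v$
$r{\left(t \right)} = \frac{25 + t}{2 t}$ ($r{\left(t \right)} = \frac{t + 25}{t + t} = \frac{25 + t}{2 t}$)
$r{\left(-12 \right)} \left(104 + x{\left(5,10 \right)}\right) = \frac{25 - 12}{2 \left(-12\right)} \left(104 + \left(2 + 10\right)\right) = \frac{1}{2} \left(- \frac{1}{12}\right) 13 \left(104 + 12\right) = \left(- \frac{13}{24}\right) 116 = - \frac{377}{6}$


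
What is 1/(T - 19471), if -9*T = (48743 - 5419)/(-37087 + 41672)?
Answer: -41265/803514139 ≈ -5.1356e-5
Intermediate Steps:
T = -43324/41265 (T = -(48743 - 5419)/(9*(-37087 + 41672)) = -43324/(9*4585) = -⅑*43324/4585 = -43324/41265 ≈ -1.0499)
1/(T - 19471) = 1/(-43324/41265 - 19471) = 1/(-803514139/41265) = -41265/803514139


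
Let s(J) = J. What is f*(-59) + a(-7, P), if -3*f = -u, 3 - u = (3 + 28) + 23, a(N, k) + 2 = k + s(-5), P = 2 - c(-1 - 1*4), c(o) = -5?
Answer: 1003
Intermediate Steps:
P = 7 (P = 2 - 1*(-5) = 2 + 5 = 7)
a(N, k) = -7 + k (a(N, k) = -2 + (k - 5) = -2 + (-5 + k) = -7 + k)
u = -51 (u = 3 - ((3 + 28) + 23) = 3 - (31 + 23) = 3 - 1*54 = 3 - 54 = -51)
f = -17 (f = -(-1)*(-51)/3 = -⅓*51 = -17)
f*(-59) + a(-7, P) = -17*(-59) + (-7 + 7) = 1003 + 0 = 1003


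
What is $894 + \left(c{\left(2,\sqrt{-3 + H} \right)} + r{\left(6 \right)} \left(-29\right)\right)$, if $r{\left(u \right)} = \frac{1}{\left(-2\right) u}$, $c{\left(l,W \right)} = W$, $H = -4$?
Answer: $\frac{10757}{12} + i \sqrt{7} \approx 896.42 + 2.6458 i$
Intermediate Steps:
$r{\left(u \right)} = - \frac{1}{2 u}$
$894 + \left(c{\left(2,\sqrt{-3 + H} \right)} + r{\left(6 \right)} \left(-29\right)\right) = 894 + \left(\sqrt{-3 - 4} + - \frac{1}{2 \cdot 6} \left(-29\right)\right) = 894 + \left(\sqrt{-7} + \left(- \frac{1}{2}\right) \frac{1}{6} \left(-29\right)\right) = 894 + \left(i \sqrt{7} - - \frac{29}{12}\right) = 894 + \left(i \sqrt{7} + \frac{29}{12}\right) = 894 + \left(\frac{29}{12} + i \sqrt{7}\right) = \frac{10757}{12} + i \sqrt{7}$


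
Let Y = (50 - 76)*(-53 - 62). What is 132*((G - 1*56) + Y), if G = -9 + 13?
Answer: 387816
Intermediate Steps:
G = 4
Y = 2990 (Y = -26*(-115) = 2990)
132*((G - 1*56) + Y) = 132*((4 - 1*56) + 2990) = 132*((4 - 56) + 2990) = 132*(-52 + 2990) = 132*2938 = 387816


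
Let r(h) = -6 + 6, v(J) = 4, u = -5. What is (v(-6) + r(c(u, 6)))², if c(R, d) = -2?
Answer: 16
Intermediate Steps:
r(h) = 0
(v(-6) + r(c(u, 6)))² = (4 + 0)² = 4² = 16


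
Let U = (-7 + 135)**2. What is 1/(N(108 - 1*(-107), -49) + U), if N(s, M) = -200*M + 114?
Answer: 1/26298 ≈ 3.8026e-5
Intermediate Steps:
N(s, M) = 114 - 200*M
U = 16384 (U = 128**2 = 16384)
1/(N(108 - 1*(-107), -49) + U) = 1/((114 - 200*(-49)) + 16384) = 1/((114 + 9800) + 16384) = 1/(9914 + 16384) = 1/26298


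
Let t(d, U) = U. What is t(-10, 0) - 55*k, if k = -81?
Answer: 4455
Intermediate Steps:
t(-10, 0) - 55*k = 0 - 55*(-81) = 0 + 4455 = 4455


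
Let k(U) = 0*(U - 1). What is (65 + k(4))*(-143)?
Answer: -9295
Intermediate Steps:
k(U) = 0 (k(U) = 0*(-1 + U) = 0)
(65 + k(4))*(-143) = (65 + 0)*(-143) = 65*(-143) = -9295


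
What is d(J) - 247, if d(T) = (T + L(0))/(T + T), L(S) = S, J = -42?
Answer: -493/2 ≈ -246.50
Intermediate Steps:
d(T) = 1/2 (d(T) = (T + 0)/(T + T) = T/((2*T)) = T*(1/(2*T)) = 1/2)
d(J) - 247 = 1/2 - 247 = -493/2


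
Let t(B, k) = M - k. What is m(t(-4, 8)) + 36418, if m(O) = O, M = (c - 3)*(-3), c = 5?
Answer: 36404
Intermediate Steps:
M = -6 (M = (5 - 3)*(-3) = 2*(-3) = -6)
t(B, k) = -6 - k
m(t(-4, 8)) + 36418 = (-6 - 1*8) + 36418 = (-6 - 8) + 36418 = -14 + 36418 = 36404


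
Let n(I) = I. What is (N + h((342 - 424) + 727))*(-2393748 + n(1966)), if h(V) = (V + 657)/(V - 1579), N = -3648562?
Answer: 4075307373515110/467 ≈ 8.7266e+12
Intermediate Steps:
h(V) = (657 + V)/(-1579 + V)
(N + h((342 - 424) + 727))*(-2393748 + n(1966)) = (-3648562 + (657 + ((342 - 424) + 727))/(-1579 + ((342 - 424) + 727)))*(-2393748 + 1966) = (-3648562 + (657 + (-82 + 727))/(-1579 + (-82 + 727)))*(-2391782) = (-3648562 + (657 + 645)/(-1579 + 645))*(-2391782) = (-3648562 + 1302/(-934))*(-2391782) = (-3648562 - 1/934*1302)*(-2391782) = (-3648562 - 651/467)*(-2391782) = -1703879105/467*(-2391782) = 4075307373515110/467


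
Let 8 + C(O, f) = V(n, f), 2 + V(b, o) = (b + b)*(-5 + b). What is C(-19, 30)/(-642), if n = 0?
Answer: 5/321 ≈ 0.015576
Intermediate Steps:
V(b, o) = -2 + 2*b*(-5 + b) (V(b, o) = -2 + (b + b)*(-5 + b) = -2 + (2*b)*(-5 + b) = -2 + 2*b*(-5 + b))
C(O, f) = -10 (C(O, f) = -8 + (-2 - 10*0 + 2*0²) = -8 + (-2 + 0 + 2*0) = -8 + (-2 + 0 + 0) = -8 - 2 = -10)
C(-19, 30)/(-642) = -10/(-642) = -10*(-1/642) = 5/321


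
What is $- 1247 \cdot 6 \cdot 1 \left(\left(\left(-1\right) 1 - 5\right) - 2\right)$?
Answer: $59856$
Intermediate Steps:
$- 1247 \cdot 6 \cdot 1 \left(\left(\left(-1\right) 1 - 5\right) - 2\right) = - 1247 \cdot 6 \left(\left(-1 - 5\right) - 2\right) = - 1247 \cdot 6 \left(-6 - 2\right) = - 1247 \cdot 6 \left(-8\right) = \left(-1247\right) \left(-48\right) = 59856$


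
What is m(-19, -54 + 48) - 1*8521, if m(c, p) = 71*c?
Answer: -9870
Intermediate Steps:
m(-19, -54 + 48) - 1*8521 = 71*(-19) - 1*8521 = -1349 - 8521 = -9870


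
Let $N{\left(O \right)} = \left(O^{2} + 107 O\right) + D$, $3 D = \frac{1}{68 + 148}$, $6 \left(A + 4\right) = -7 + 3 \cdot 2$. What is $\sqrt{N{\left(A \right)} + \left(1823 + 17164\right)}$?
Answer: $\frac{\sqrt{24051854}}{36} \approx 136.23$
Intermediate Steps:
$A = - \frac{25}{6}$ ($A = -4 + \frac{-7 + 3 \cdot 2}{6} = -4 + \frac{-7 + 6}{6} = -4 + \frac{1}{6} \left(-1\right) = -4 - \frac{1}{6} = - \frac{25}{6} \approx -4.1667$)
$D = \frac{1}{648}$ ($D = \frac{1}{3 \left(68 + 148\right)} = \frac{1}{3 \cdot 216} = \frac{1}{3} \cdot \frac{1}{216} = \frac{1}{648} \approx 0.0015432$)
$N{\left(O \right)} = \frac{1}{648} + O^{2} + 107 O$ ($N{\left(O \right)} = \left(O^{2} + 107 O\right) + \frac{1}{648} = \frac{1}{648} + O^{2} + 107 O$)
$\sqrt{N{\left(A \right)} + \left(1823 + 17164\right)} = \sqrt{\left(\frac{1}{648} + \left(- \frac{25}{6}\right)^{2} + 107 \left(- \frac{25}{6}\right)\right) + \left(1823 + 17164\right)} = \sqrt{\left(\frac{1}{648} + \frac{625}{36} - \frac{2675}{6}\right) + 18987} = \sqrt{- \frac{277649}{648} + 18987} = \sqrt{\frac{12025927}{648}} = \frac{\sqrt{24051854}}{36}$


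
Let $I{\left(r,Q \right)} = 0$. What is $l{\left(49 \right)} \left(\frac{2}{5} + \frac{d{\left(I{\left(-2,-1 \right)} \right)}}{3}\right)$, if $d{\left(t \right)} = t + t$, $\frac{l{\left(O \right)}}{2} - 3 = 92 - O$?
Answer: $\frac{184}{5} \approx 36.8$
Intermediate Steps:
$l{\left(O \right)} = 190 - 2 O$ ($l{\left(O \right)} = 6 + 2 \left(92 - O\right) = 6 - \left(-184 + 2 O\right) = 190 - 2 O$)
$d{\left(t \right)} = 2 t$
$l{\left(49 \right)} \left(\frac{2}{5} + \frac{d{\left(I{\left(-2,-1 \right)} \right)}}{3}\right) = \left(190 - 98\right) \left(\frac{2}{5} + \frac{2 \cdot 0}{3}\right) = \left(190 - 98\right) \left(2 \cdot \frac{1}{5} + 0 \cdot \frac{1}{3}\right) = 92 \left(\frac{2}{5} + 0\right) = 92 \cdot \frac{2}{5} = \frac{184}{5}$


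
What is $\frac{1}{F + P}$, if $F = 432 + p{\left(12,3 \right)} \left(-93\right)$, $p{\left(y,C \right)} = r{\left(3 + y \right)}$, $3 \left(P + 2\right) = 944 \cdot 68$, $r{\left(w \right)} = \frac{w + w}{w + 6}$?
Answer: $\frac{21}{455584} \approx 4.6095 \cdot 10^{-5}$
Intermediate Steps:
$r{\left(w \right)} = \frac{2 w}{6 + w}$
$P = \frac{64186}{3}$ ($P = -2 + \frac{944 \cdot 68}{3} = -2 + \frac{1}{3} \cdot 64192 = -2 + \frac{64192}{3} = \frac{64186}{3} \approx 21395.0$)
$p{\left(y,C \right)} = \frac{2 \left(3 + y\right)}{9 + y}$ ($p{\left(y,C \right)} = \frac{2 \left(3 + y\right)}{6 + \left(3 + y\right)} = \frac{2 \left(3 + y\right)}{9 + y}$)
$F = \frac{2094}{7}$ ($F = 432 + \frac{2 \left(3 + 12\right)}{9 + 12} \left(-93\right) = 432 + 2 \cdot \frac{1}{21} \cdot 15 \left(-93\right) = 432 + \frac{10}{7} \left(-93\right) = 432 - \frac{930}{7} = \frac{2094}{7} \approx 299.14$)
$\frac{1}{F + P} = \frac{1}{\frac{2094}{7} + \frac{64186}{3}} = \frac{1}{\frac{455584}{21}} = \frac{21}{455584}$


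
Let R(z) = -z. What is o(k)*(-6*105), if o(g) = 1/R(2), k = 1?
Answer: 315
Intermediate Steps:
o(g) = -½ (o(g) = 1/(-1*2) = 1/(-2) = -½)
o(k)*(-6*105) = -(-3)*105 = -½*(-630) = 315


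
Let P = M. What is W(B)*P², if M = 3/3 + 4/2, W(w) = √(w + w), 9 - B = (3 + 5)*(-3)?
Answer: 9*√66 ≈ 73.116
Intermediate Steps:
B = 33 (B = 9 - (3 + 5)*(-3) = 9 - 8*(-3) = 9 - 1*(-24) = 9 + 24 = 33)
W(w) = √2*√w (W(w) = √(2*w) = √2*√w)
M = 3 (M = 3*(⅓) + 4*(½) = 1 + 2 = 3)
P = 3
W(B)*P² = (√2*√33)*3² = √66*9 = 9*√66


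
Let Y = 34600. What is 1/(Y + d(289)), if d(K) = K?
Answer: 1/34889 ≈ 2.8662e-5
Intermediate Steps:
1/(Y + d(289)) = 1/(34600 + 289) = 1/34889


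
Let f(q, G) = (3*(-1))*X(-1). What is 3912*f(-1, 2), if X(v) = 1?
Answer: -11736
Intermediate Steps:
f(q, G) = -3 (f(q, G) = (3*(-1))*1 = -3*1 = -3)
3912*f(-1, 2) = 3912*(-3) = -11736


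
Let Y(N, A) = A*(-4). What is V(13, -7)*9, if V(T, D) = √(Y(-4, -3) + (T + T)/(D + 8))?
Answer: 9*√38 ≈ 55.480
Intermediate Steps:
Y(N, A) = -4*A
V(T, D) = √(12 + 2*T/(8 + D)) (V(T, D) = √(-4*(-3) + (T + T)/(D + 8)) = √(12 + (2*T)/(8 + D)) = √(12 + 2*T/(8 + D)))
V(13, -7)*9 = (√2*√((48 + 13 + 6*(-7))/(8 - 7)))*9 = (√2*√((48 + 13 - 42)/1))*9 = (√2*√(1*19))*9 = (√2*√19)*9 = √38*9 = 9*√38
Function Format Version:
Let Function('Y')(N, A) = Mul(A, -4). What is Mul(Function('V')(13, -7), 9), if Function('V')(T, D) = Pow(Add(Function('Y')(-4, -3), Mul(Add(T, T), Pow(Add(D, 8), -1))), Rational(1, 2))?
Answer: Mul(9, Pow(38, Rational(1, 2))) ≈ 55.480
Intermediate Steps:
Function('Y')(N, A) = Mul(-4, A)
Function('V')(T, D) = Pow(Add(12, Mul(2, T, Pow(Add(8, D), -1))), Rational(1, 2)) (Function('V')(T, D) = Pow(Add(Mul(-4, -3), Mul(Add(T, T), Pow(Add(D, 8), -1))), Rational(1, 2)) = Pow(Add(12, Mul(Mul(2, T), Pow(Add(8, D), -1))), Rational(1, 2)) = Pow(Add(12, Mul(2, T, Pow(Add(8, D), -1))), Rational(1, 2)))
Mul(Function('V')(13, -7), 9) = Mul(Mul(Pow(2, Rational(1, 2)), Pow(Mul(Pow(Add(8, -7), -1), Add(48, 13, Mul(6, -7))), Rational(1, 2))), 9) = Mul(Mul(Pow(2, Rational(1, 2)), Pow(Mul(Pow(1, -1), Add(48, 13, -42)), Rational(1, 2))), 9) = Mul(Mul(Pow(2, Rational(1, 2)), Pow(Mul(1, 19), Rational(1, 2))), 9) = Mul(Mul(Pow(2, Rational(1, 2)), Pow(19, Rational(1, 2))), 9) = Mul(Pow(38, Rational(1, 2)), 9) = Mul(9, Pow(38, Rational(1, 2)))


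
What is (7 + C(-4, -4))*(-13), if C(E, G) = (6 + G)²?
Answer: -143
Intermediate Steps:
(7 + C(-4, -4))*(-13) = (7 + (6 - 4)²)*(-13) = (7 + 2²)*(-13) = (7 + 4)*(-13) = 11*(-13) = -143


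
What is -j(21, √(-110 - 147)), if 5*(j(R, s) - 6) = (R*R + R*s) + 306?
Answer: -777/5 - 21*I*√257/5 ≈ -155.4 - 67.331*I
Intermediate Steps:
j(R, s) = 336/5 + R²/5 + R*s/5 (j(R, s) = 6 + ((R*R + R*s) + 306)/5 = 6 + ((R² + R*s) + 306)/5 = 6 + (306 + R² + R*s)/5 = 6 + (306/5 + R²/5 + R*s/5) = 336/5 + R²/5 + R*s/5)
-j(21, √(-110 - 147)) = -(336/5 + (⅕)*21² + (⅕)*21*√(-110 - 147)) = -(336/5 + (⅕)*441 + (⅕)*21*√(-257)) = -(336/5 + 441/5 + (⅕)*21*(I*√257)) = -(336/5 + 441/5 + 21*I*√257/5) = -(777/5 + 21*I*√257/5) = -777/5 - 21*I*√257/5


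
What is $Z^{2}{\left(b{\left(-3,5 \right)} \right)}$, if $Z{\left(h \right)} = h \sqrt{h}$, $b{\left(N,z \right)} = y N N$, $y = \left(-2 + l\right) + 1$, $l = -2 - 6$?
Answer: $-531441$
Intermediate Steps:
$l = -8$ ($l = -2 - 6 = -8$)
$y = -9$ ($y = \left(-2 - 8\right) + 1 = -10 + 1 = -9$)
$b{\left(N,z \right)} = - 9 N^{2}$ ($b{\left(N,z \right)} = - 9 N N = - 9 N^{2}$)
$Z{\left(h \right)} = h^{\frac{3}{2}}$
$Z^{2}{\left(b{\left(-3,5 \right)} \right)} = \left(\left(- 9 \left(-3\right)^{2}\right)^{\frac{3}{2}}\right)^{2} = \left(\left(\left(-9\right) 9\right)^{\frac{3}{2}}\right)^{2} = \left(\left(-81\right)^{\frac{3}{2}}\right)^{2} = \left(- 729 i\right)^{2} = -531441$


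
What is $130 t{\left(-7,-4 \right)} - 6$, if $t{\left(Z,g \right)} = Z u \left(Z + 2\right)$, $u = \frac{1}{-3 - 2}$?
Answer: $-916$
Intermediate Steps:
$u = - \frac{1}{5}$ ($u = \frac{1}{-5} = - \frac{1}{5} \approx -0.2$)
$t{\left(Z,g \right)} = - \frac{Z \left(2 + Z\right)}{5}$ ($t{\left(Z,g \right)} = Z \left(- \frac{1}{5}\right) \left(Z + 2\right) = - \frac{Z}{5} \left(2 + Z\right) = - \frac{Z \left(2 + Z\right)}{5}$)
$130 t{\left(-7,-4 \right)} - 6 = 130 \left(\left(- \frac{1}{5}\right) \left(-7\right) \left(2 - 7\right)\right) - 6 = 130 \left(\left(- \frac{1}{5}\right) \left(-7\right) \left(-5\right)\right) - 6 = 130 \left(-7\right) - 6 = -910 - 6 = -916$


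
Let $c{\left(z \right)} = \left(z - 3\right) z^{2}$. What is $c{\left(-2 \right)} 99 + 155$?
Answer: $-1825$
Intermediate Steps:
$c{\left(z \right)} = z^{2} \left(-3 + z\right)$ ($c{\left(z \right)} = \left(-3 + z\right) z^{2} = z^{2} \left(-3 + z\right)$)
$c{\left(-2 \right)} 99 + 155 = \left(-2\right)^{2} \left(-3 - 2\right) 99 + 155 = 4 \left(-5\right) 99 + 155 = \left(-20\right) 99 + 155 = -1980 + 155 = -1825$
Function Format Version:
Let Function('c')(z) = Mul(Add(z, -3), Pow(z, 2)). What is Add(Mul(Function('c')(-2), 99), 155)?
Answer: -1825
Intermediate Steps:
Function('c')(z) = Mul(Pow(z, 2), Add(-3, z)) (Function('c')(z) = Mul(Add(-3, z), Pow(z, 2)) = Mul(Pow(z, 2), Add(-3, z)))
Add(Mul(Function('c')(-2), 99), 155) = Add(Mul(Mul(Pow(-2, 2), Add(-3, -2)), 99), 155) = Add(Mul(Mul(4, -5), 99), 155) = Add(Mul(-20, 99), 155) = Add(-1980, 155) = -1825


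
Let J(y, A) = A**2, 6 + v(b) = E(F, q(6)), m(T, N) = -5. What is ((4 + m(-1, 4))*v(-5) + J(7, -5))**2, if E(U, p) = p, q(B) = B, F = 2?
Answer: 625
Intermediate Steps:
v(b) = 0 (v(b) = -6 + 6 = 0)
((4 + m(-1, 4))*v(-5) + J(7, -5))**2 = ((4 - 5)*0 + (-5)**2)**2 = (-1*0 + 25)**2 = (0 + 25)**2 = 25**2 = 625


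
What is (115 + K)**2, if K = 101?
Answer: 46656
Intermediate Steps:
(115 + K)**2 = (115 + 101)**2 = 216**2 = 46656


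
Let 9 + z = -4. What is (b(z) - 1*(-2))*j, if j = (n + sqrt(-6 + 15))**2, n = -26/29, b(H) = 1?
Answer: 11163/841 ≈ 13.273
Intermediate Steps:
z = -13 (z = -9 - 4 = -13)
n = -26/29 (n = -26*1/29 = -26/29 ≈ -0.89655)
j = 3721/841 (j = (-26/29 + sqrt(-6 + 15))**2 = (-26/29 + sqrt(9))**2 = (-26/29 + 3)**2 = (61/29)**2 = 3721/841 ≈ 4.4245)
(b(z) - 1*(-2))*j = (1 - 1*(-2))*(3721/841) = (1 + 2)*(3721/841) = 3*(3721/841) = 11163/841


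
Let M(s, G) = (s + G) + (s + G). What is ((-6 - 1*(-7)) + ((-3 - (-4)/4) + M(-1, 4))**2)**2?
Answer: 289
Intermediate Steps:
M(s, G) = 2*G + 2*s (M(s, G) = (G + s) + (G + s) = 2*G + 2*s)
((-6 - 1*(-7)) + ((-3 - (-4)/4) + M(-1, 4))**2)**2 = ((-6 - 1*(-7)) + ((-3 - (-4)/4) + (2*4 + 2*(-1)))**2)**2 = ((-6 + 7) + ((-3 - (-4)/4) + (8 - 2))**2)**2 = (1 + ((-3 - 1*(-1)) + 6)**2)**2 = (1 + ((-3 + 1) + 6)**2)**2 = (1 + (-2 + 6)**2)**2 = (1 + 4**2)**2 = (1 + 16)**2 = 17**2 = 289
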